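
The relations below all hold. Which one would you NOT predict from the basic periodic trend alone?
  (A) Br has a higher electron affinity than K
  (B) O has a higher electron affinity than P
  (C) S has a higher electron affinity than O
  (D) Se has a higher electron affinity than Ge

The general trend: electron affinity increases across a period and decreases down a group.
(A) Br (period 4, group 17) vs K (period 4, group 1): the stated order agrees with the simple trend.
(B) O (period 2, group 16) vs P (period 3, group 15): the stated order agrees with the simple trend.
(C) S (period 3, group 16) vs O (period 2, group 16): the stated order contradicts the simple trend.
(D) Se (period 4, group 16) vs Ge (period 4, group 14): the stated order agrees with the simple trend.
The exception is (C): the compact 2p subshell of O repels the added electron more than S's larger 3p does.

(C)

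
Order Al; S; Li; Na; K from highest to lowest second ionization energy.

Li > Na > K > S > Al

IE_2 is the cost of taking one more electron from the +1 cation: Al⁺ still has 2 valence electrons; S⁺ still has 5 valence electrons; Li⁺ is the bare [He] core; Na⁺ is the bare [Ne] core; K⁺ is the bare [Ar] core.
Core electrons are held far more tightly than valence electrons, so K, Na and Li top the IE_2 order.
Valence configurations: Al⁺ [Ne]3s², S⁺ [Ne]3s²3p³.
Approximate IE_2 values (kJ/mol): Al 1817, S 2252, Li 7298, Na 4562, K 3052.
Putting it together, IE_2: Al < S < K < Na < Li.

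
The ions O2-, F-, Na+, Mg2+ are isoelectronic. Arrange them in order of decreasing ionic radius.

All of these have 10 electrons, so size is governed by nuclear charge alone: the more protons, the stronger the pull on the same electron cloud, and the smaller the ion.
Nuclear charges: Mg2+ (Z=12), Na+ (Z=11), F- (Z=9), O2- (Z=8).
Largest to smallest: O2- > F- > Na+ > Mg2+.

O2-, F-, Na+, Mg2+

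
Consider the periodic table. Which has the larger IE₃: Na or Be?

Be

IE_3 is the cost of taking one more electron from the +2 cation: Na²⁺ is already 1 electron into the core; Be²⁺ is the bare [He] core.
All of these are removing an electron from a noble-gas core or deeper; the smaller core (lower principal quantum number) is held far more tightly, and within a period the higher nuclear charge binds the same core more tightly.
The numbers (kJ/mol): Na 6910, Be 14849.
Hence IE_3: Na < Be.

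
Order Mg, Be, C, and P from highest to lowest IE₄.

Be, Mg, C, P

The fourth ionization energy removes an electron from the +3 ion. For each element: Mg³⁺ is already 1 electron into the core; Be³⁺ is already 1 electron into the core; C³⁺ still has 1 valence electron; P³⁺ still has 2 valence electrons.
Pulling an electron out of a noble-gas core costs far more than removing a remaining valence electron, so Mg and Be sit at the high end of IE_4.
Valence configurations: C³⁺ [He]2s¹, P³⁺ [Ne]3s².
The numbers (kJ/mol): Mg 10543, Be 21007, C 6223, P 4964.
Overall IE_4 order: P < C < Mg < Be.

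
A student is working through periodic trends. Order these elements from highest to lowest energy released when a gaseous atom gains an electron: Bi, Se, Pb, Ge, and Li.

Li is in period 2, group 1; Ge is in period 4, group 14; Se is in period 4, group 16; Pb is in period 6, group 14; Bi is in period 6, group 15.
EA tends to increase across a period and decrease down a group, though the pattern is less regular than for IE or radius.
These span different periods and groups, so the two trends combine.
Li > Pb: period and group pull opposite ways; the down-group shift dominates (60 vs 35 kJ/mol).
Bi > Li: the two effects oppose for this pair; the across-period effect wins (91 vs 60 kJ/mol).
Ge > Bi: the two effects oppose for this pair; the down-group effect wins (119 vs 91 kJ/mol).
Se > Ge: both are in period 4; the period trend gives Se the larger value.
Tabulated electron affinity (kJ/mol): Li 60, Ge 119, Se 195, Pb 35, Bi 91.
So from highest to lowest: Se > Ge > Bi > Li > Pb.

Se, Ge, Bi, Li, Pb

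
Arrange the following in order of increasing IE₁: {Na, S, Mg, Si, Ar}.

Na < Mg < Si < S < Ar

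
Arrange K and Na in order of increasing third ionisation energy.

After 2 electrons have been removed, what remains? K²⁺ is already 1 electron into the core; Na²⁺ is already 1 electron into the core.
All of these are removing an electron from a noble-gas core or deeper; the smaller core (lower principal quantum number) is held far more tightly, and within a period the higher nuclear charge binds the same core more tightly.
The numbers (kJ/mol): K 4420, Na 6910.
So the third ionization energies run K < Na.

K < Na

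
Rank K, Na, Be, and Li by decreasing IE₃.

After 2 electrons have been removed, what remains? K²⁺ is already 1 electron into the core; Na²⁺ is already 1 electron into the core; Be²⁺ is the bare [He] core; Li²⁺ is already 1 electron into the core.
All of these are removing an electron from a noble-gas core or deeper; the smaller core (lower principal quantum number) is held far more tightly, and within a period the higher nuclear charge binds the same core more tightly.
Approximate IE_3 values (kJ/mol): K 4420, Na 6910, Be 14849, Li 11815.
Overall IE_3 order: K < Na < Li < Be.

Be > Li > Na > K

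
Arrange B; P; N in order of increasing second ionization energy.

The second ionization energy removes an electron from the +1 ion. For each element: B⁺ still has 2 valence electrons; P⁺ still has 4 valence electrons; N⁺ still has 4 valence electrons.
All are still removing valence electrons, so compare the +1 ions as you would atoms: IE_2 generally rises across a period (higher Z_eff) and falls down a group (larger shell), subject to the usual subshell exceptions.
Valence configurations: B⁺ [He]2s², P⁺ [Ne]3s²3p², N⁺ [He]2s²2p².
Tabulated IE_2 (kJ/mol): B 2427, P 1907, N 2856.
Putting it together, IE_2: P < B < N.

P, B, N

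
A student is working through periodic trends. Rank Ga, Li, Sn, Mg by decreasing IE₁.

Removing the outermost electron gets harder across a period and easier down a group.
A diagonal step moves right (one effect) and down (the opposite effect) at once.
Ga > Li: period and group pull opposite ways; the across-period shift dominates (579 vs 520 kJ/mol).
Sn > Ga: period and group pull opposite ways; the across-period shift dominates (709 vs 579 kJ/mol).
Mg > Sn: period and group pull opposite ways; the down-group shift dominates (738 vs 709 kJ/mol).
For reference (kJ/mol): Li 520, Mg 738, Ga 579, Sn 709.
So from highest to lowest: Mg > Sn > Ga > Li.

Mg, Sn, Ga, Li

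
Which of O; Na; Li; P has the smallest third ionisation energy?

P

After 2 electrons have been removed, what remains? O²⁺ still has 4 valence electrons; Na²⁺ is already 1 electron into the core; Li²⁺ is already 1 electron into the core; P²⁺ still has 3 valence electrons.
Breaking into a closed-shell core is much more expensive than removing a leftover valence electron — Na and Li have the largest IE_3 here.
Valence configurations: O²⁺ [He]2s²2p², P²⁺ [Ne]3s²3p¹.
The numbers (kJ/mol): O 5300, Na 6910, Li 11815, P 2914.
Putting it together, IE_3: P < O < Na < Li.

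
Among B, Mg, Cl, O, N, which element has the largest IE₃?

Mg

IE_3 is the cost of taking one more electron from the +2 cation: B²⁺ still has 1 valence electron; Mg²⁺ is the bare [Ne] core; Cl²⁺ still has 5 valence electrons; O²⁺ still has 4 valence electrons; N²⁺ still has 3 valence electrons.
Pulling an electron out of a noble-gas core costs far more than removing a remaining valence electron, so Mg sits at the high end of IE_3.
Valence configurations: B²⁺ [He]2s¹, Cl²⁺ [Ne]3s²3p³, O²⁺ [He]2s²2p², N²⁺ [He]2s²2p¹.
The numbers (kJ/mol): B 3660, Mg 7733, Cl 3822, O 5300, N 4578.
Hence IE_3: B < Cl < N < O < Mg.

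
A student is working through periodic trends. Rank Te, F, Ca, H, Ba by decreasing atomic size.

H is in period 1, group 1; F is in period 2, group 17; Ca is in period 4, group 2; Te is in period 5, group 16; Ba is in period 6, group 2.
Across a period the added protons contract the valence shell; down a group each new principal shell makes the atom larger.
Here both period and group differ, so the two effects have to be weighed against each other.
F > H: the two effects oppose for this pair; the down-group effect wins (64 vs 32 pm).
Te > F: both effects reinforce here, so Te is clearly the larger of the two.
Ca > Te: period and group pull opposite ways; the across-period shift dominates (171 vs 136 pm).
Ba > Ca: they share group 2; the group trend gives Ba the larger value.
Approximate values (pm): H 32, F 64, Ca 171, Te 136, Ba 196.
So from largest to smallest: Ba > Ca > Te > F > H.

Ba, Ca, Te, F, H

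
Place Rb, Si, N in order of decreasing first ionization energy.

N, Si, Rb

N is in period 2, group 15; Si is in period 3, group 14; Rb is in period 5, group 1.
Removing the outermost electron gets harder across a period and easier down a group.
Here both period and group differ, so the two effects have to be weighed against each other.
Si > Rb: relative to Rb, both the across-period and down-group shifts push Si's first ionization energy up.
N > Si: relative to Si, both the across-period and down-group shifts push N's first ionization energy up.
For reference (kJ/mol): N 1402, Si 786, Rb 403.
So from highest to lowest: N > Si > Rb.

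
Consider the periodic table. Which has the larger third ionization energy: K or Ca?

Ca

Consider each +2 ion: K²⁺ is already 1 electron into the core; Ca²⁺ is the bare [Ar] core.
All of these are removing an electron from a noble-gas core or deeper; the smaller core (lower principal quantum number) is held far more tightly, and within a period the higher nuclear charge binds the same core more tightly.
Tabulated IE_3 (kJ/mol): K 4420, Ca 4912.
So the third ionization energies run K < Ca.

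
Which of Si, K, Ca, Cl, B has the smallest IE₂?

After 1 electron has been removed, what remains? Si⁺ still has 3 valence electrons; K⁺ is the bare [Ar] core; Ca⁺ still has 1 valence electron; Cl⁺ still has 6 valence electrons; B⁺ still has 2 valence electrons.
Core electrons are held far more tightly than valence electrons, so K tops the IE_2 order.
Valence configurations: Si⁺ [Ne]3s²3p¹, Ca⁺ [Ar]4s¹, Cl⁺ [Ne]3s²3p⁴, B⁺ [He]2s².
Approximate IE_2 values (kJ/mol): Si 1577, K 3052, Ca 1145, Cl 2298, B 2427.
Overall IE_2 order: Ca < Si < Cl < B < K.

Ca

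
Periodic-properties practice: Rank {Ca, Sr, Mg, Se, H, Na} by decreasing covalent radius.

Sr, Ca, Na, Mg, Se, H

H is in period 1, group 1; Na is in period 3, group 1; Mg is in period 3, group 2; Ca is in period 4, group 2; Se is in period 4, group 16; Sr is in period 5, group 2.
Radius decreases left→right (rising Z_eff, same n) and increases top→bottom (higher n).
These span different periods and groups, so the two trends combine.
Se > H: period and group pull opposite ways; the down-group shift dominates (116 vs 32 pm).
Mg > Se: period and group pull opposite ways; the across-period shift dominates (139 vs 116 pm).
Na > Mg: Na lies to the left of Mg in period 3, so the across-period effect alone puts Na larger.
Ca > Na: the two effects oppose for this pair; the down-group effect wins (171 vs 155 pm).
Sr > Ca: Sr sits below Ca in group 2, so the down-group effect alone puts Sr larger.
For reference (pm): H 32, Na 155, Mg 139, Ca 171, Se 116, Sr 185.
So from largest to smallest: Sr > Ca > Na > Mg > Se > H.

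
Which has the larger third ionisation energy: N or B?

Consider each +2 ion: N²⁺ still has 3 valence electrons; B²⁺ still has 1 valence electron.
All are still removing valence electrons, so compare the +2 ions as you would atoms: IE_3 generally rises across a period (higher Z_eff) and falls down a group (larger shell), subject to the usual subshell exceptions.
Valence configurations: N²⁺ [He]2s²2p¹, B²⁺ [He]2s¹.
Approximate IE_3 values (kJ/mol): N 4578, B 3660.
Hence IE_3: B < N.

N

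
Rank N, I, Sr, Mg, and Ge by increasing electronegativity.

Sr < Mg < Ge < I < N

N is in period 2, group 15; Mg is in period 3, group 2; Ge is in period 4, group 14; Sr is in period 5, group 2; I is in period 5, group 17.
Atoms toward the upper right of the periodic table pull bonding electrons most strongly.
Neither a single period nor a single group — weigh both effects.
Mg > Sr: Mg sits above Sr in group 2, so the down-group effect alone puts Mg higher.
Ge > Mg: the two effects oppose for this pair; the across-period effect wins (2.01 vs 1.31).
I > Ge: the two effects oppose for this pair; the across-period effect wins (2.66 vs 2.01).
N > I: period and group pull opposite ways; the down-group shift dominates (3.04 vs 2.66).
Approximate values (Pauling): N 3.04, Mg 1.31, Ge 2.01, Sr 0.95, I 2.66.
So from lowest to highest: Sr < Mg < Ge < I < N.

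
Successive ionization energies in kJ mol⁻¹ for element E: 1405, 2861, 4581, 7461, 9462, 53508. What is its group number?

Look for the largest jump between consecutive ionization energies: IE6/IE5 ≈ 5.7, far larger than any earlier ratio.
That jump marks the point where a core electron is being removed. So the atom has 5 valence electrons.
A main-group element with 5 valence electrons is in group 15.

Group 15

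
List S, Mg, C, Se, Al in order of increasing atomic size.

C, S, Se, Al, Mg

C is in period 2, group 14; Mg is in period 3, group 2; Al is in period 3, group 13; S is in period 3, group 16; Se is in period 4, group 16.
Atomic radius shrinks across a period as nuclear charge pulls the same shell inward, and grows down a group as new shells are added.
Here both period and group differ, so the two effects have to be weighed against each other.
S > C: the two effects oppose for this pair; the down-group effect wins (103 vs 75 pm).
Se > S: Se sits below S in group 16, so the down-group effect alone puts Se larger.
Al > Se: period and group pull opposite ways; the across-period shift dominates (126 vs 116 pm).
Mg > Al: both are in period 3; the period trend gives Mg the larger value.
Tabulated atomic radius (pm): C 75, Mg 139, Al 126, S 103, Se 116.
So from smallest to largest: C < S < Se < Al < Mg.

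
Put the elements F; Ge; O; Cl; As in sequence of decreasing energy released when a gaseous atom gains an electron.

O is in period 2, group 16; F is in period 2, group 17; Cl is in period 3, group 17; Ge is in period 4, group 14; As is in period 4, group 15.
Adding an electron releases more energy for atoms nearer the top right (short of the noble gases).
These span different periods and groups, so the two trends combine.
Ge > As: this pair runs against the simple trend — see the exception note.
O > Ge: both effects reinforce here, so O is clearly the higher of the two.
F > O: both are in period 2; the period trend gives F the larger value.
Cl > F: this pair runs against the simple trend — see the exception note.
Note the exception: Ge has a higher electron affinity than As, contrary to the simple trend — adding an electron to As's half-filled 4p³ is unfavourable, so Ge (4p²) has the more exothermic EA.
Note the exception: Cl has a higher electron affinity than F, contrary to the simple trend — F's small 2p subshell makes the incoming electron feel strong e⁻–e⁻ repulsion, so Cl actually releases more energy on gaining an electron.
Tabulated electron affinity (kJ/mol): O 141, F 328, Cl 349, Ge 119, As 78.
So from highest to lowest: Cl > F > O > Ge > As.

Cl > F > O > Ge > As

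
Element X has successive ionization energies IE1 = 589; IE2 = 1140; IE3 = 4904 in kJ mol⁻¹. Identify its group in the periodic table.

Group 2

Look for the largest jump between consecutive ionization energies: IE3/IE2 ≈ 4.3, far larger than any earlier ratio.
That jump marks the point where a core electron is being removed. So the atom has 2 valence electrons.
A main-group element with 2 valence electrons is in group 2.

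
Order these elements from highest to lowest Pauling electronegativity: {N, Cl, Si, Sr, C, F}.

F > Cl > N > C > Si > Sr

C is in period 2, group 14; N is in period 2, group 15; F is in period 2, group 17; Si is in period 3, group 14; Cl is in period 3, group 17; Sr is in period 5, group 2.
Atoms toward the upper right of the periodic table pull bonding electrons most strongly.
Here both period and group differ, so the two effects have to be weighed against each other.
Si > Sr: relative to Sr, both the across-period and down-group shifts push Si's electronegativity up.
C > Si: they share group 14; the group trend gives C the larger value.
N > C: both are in period 2; the period trend gives N the larger value.
Cl > N: the two effects oppose for this pair; the across-period effect wins (3.16 vs 3.04).
F > Cl: they share group 17; the group trend gives F the larger value.
For reference (Pauling): C 2.55, N 3.04, F 3.98, Si 1.90, Cl 3.16, Sr 0.95.
So from highest to lowest: F > Cl > N > C > Si > Sr.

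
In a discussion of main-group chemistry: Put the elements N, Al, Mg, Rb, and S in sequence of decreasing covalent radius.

Rb > Mg > Al > S > N

N is in period 2, group 15; Mg is in period 3, group 2; Al is in period 3, group 13; S is in period 3, group 16; Rb is in period 5, group 1.
Radius decreases left→right (rising Z_eff, same n) and increases top→bottom (higher n).
Neither a single period nor a single group — weigh both effects.
S > N: period and group pull opposite ways; the down-group shift dominates (103 vs 71 pm).
Al > S: Al lies to the left of S in period 3, so the across-period effect alone puts Al larger.
Mg > Al: Mg lies to the left of Al in period 3, so the across-period effect alone puts Mg larger.
Rb > Mg: both effects reinforce here, so Rb is clearly the larger of the two.
For reference (pm): N 71, Mg 139, Al 126, S 103, Rb 210.
So from largest to smallest: Rb > Mg > Al > S > N.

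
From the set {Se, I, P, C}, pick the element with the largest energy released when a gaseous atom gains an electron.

I

C is in period 2, group 14; P is in period 3, group 15; Se is in period 4, group 16; I is in period 5, group 17.
Adding an electron releases more energy for atoms nearer the top right (short of the noble gases).
These sit on a diagonal, where the across-period and down-group effects partly cancel.
C > P: period and group pull opposite ways; the down-group shift dominates (122 vs 72 kJ/mol).
Se > C: period and group pull opposite ways; the across-period shift dominates (195 vs 122 kJ/mol).
I > Se: the two effects oppose for this pair; the across-period effect wins (295 vs 195 kJ/mol).
For reference (kJ/mol): C 122, P 72, Se 195, I 295.
The largest energy released when a gaseous atom gains an electron among these belongs to I.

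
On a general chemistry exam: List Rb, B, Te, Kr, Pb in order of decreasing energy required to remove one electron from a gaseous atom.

Kr > Te > B > Pb > Rb

B is in period 2, group 13; Kr is in period 4, group 18; Rb is in period 5, group 1; Te is in period 5, group 16; Pb is in period 6, group 14.
IE₁ increases left→right with effective nuclear charge and decreases top→bottom as the valence shell moves farther out.
These span different periods and groups, so the two trends combine.
Pb > Rb: period and group pull opposite ways; the across-period shift dominates (716 vs 403 kJ/mol).
B > Pb: the two effects oppose for this pair; the down-group effect wins (801 vs 716 kJ/mol).
Te > B: period and group pull opposite ways; the across-period shift dominates (869 vs 801 kJ/mol).
Kr > Te: relative to Te, both the across-period and down-group shifts push Kr's first ionization energy up.
For reference (kJ/mol): B 801, Kr 1351, Rb 403, Te 869, Pb 716.
So from highest to lowest: Kr > Te > B > Pb > Rb.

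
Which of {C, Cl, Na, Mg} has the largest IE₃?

Mg

After 2 electrons have been removed, what remains? C²⁺ still has 2 valence electrons; Cl²⁺ still has 5 valence electrons; Na²⁺ is already 1 electron into the core; Mg²⁺ is the bare [Ne] core.
Breaking into a closed-shell core is much more expensive than removing a leftover valence electron — Na and Mg have the largest IE_3 here.
Valence configurations: C²⁺ [He]2s², Cl²⁺ [Ne]3s²3p³.
Approximate IE_3 values (kJ/mol): C 4620, Cl 3822, Na 6910, Mg 7733.
Putting it together, IE_3: Cl < C < Na < Mg.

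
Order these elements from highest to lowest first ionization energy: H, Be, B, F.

F > H > Be > B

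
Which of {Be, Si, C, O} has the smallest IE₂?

Si

Consider each +1 ion: Be⁺ still has 1 valence electron; Si⁺ still has 3 valence electrons; C⁺ still has 3 valence electrons; O⁺ still has 5 valence electrons.
All are still removing valence electrons, so compare the +1 ions as you would atoms: IE_2 generally rises across a period (higher Z_eff) and falls down a group (larger shell), subject to the usual subshell exceptions.
Valence configurations: Be⁺ [He]2s¹, Si⁺ [Ne]3s²3p¹, C⁺ [He]2s²2p¹, O⁺ [He]2s²2p³.
The numbers (kJ/mol): Be 1757, Si 1577, C 2353, O 3388.
So the second ionization energies run Si < Be < C < O.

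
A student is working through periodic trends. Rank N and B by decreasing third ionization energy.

N, B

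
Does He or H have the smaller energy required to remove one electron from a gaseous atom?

First ionization energy rises across a period (greater Z_eff holds electrons more tightly) and falls down a group (valence electrons are farther from the nucleus).
All lie in period 1, so first ionization energy increases left to right.
So H has the smaller energy required to remove one electron from a gaseous atom (H < He).

H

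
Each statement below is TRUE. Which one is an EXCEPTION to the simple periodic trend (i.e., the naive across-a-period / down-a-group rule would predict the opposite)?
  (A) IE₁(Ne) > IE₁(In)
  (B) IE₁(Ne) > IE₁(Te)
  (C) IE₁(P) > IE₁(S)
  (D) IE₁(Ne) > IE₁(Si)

(C)

The general trend: first ionisation energy increases across a period and decreases down a group.
(A) Ne (period 2, group 18) vs In (period 5, group 13): the stated order agrees with the simple trend.
(B) Ne (period 2, group 18) vs Te (period 5, group 16): the stated order agrees with the simple trend.
(C) P (period 3, group 15) vs S (period 3, group 16): the stated order contradicts the simple trend.
(D) Ne (period 2, group 18) vs Si (period 3, group 14): the stated order agrees with the simple trend.
The exception is (C): S (3p⁴) ionizes more easily than half-filled P (3p³) because the paired 3p electron in S is pushed out by e⁻–e⁻ repulsion.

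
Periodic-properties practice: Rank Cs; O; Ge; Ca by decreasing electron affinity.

O > Ge > Cs > Ca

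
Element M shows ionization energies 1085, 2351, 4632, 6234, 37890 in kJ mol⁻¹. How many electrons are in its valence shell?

Look for the largest jump between consecutive ionization energies: IE5/IE4 ≈ 6.1, far larger than any earlier ratio.
That jump marks the point where a core electron is being removed. So the atom has 4 valence electrons.

4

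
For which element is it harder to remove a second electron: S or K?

After 1 electron has been removed, what remains? S⁺ still has 5 valence electrons; K⁺ is the bare [Ar] core.
Breaking into a closed-shell core is much more expensive than removing a leftover valence electron — K has the largest IE_2 here.
Approximate IE_2 values (kJ/mol): S 2252, K 3052.
Putting it together, IE_2: S < K.

K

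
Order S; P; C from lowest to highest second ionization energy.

IE_2 is the cost of taking one more electron from the +1 cation: S⁺ still has 5 valence electrons; P⁺ still has 4 valence electrons; C⁺ still has 3 valence electrons.
All are still removing valence electrons, so compare the +1 ions as you would atoms: IE_2 generally rises across a period (higher Z_eff) and falls down a group (larger shell), subject to the usual subshell exceptions.
Valence configurations: S⁺ [Ne]3s²3p³, P⁺ [Ne]3s²3p², C⁺ [He]2s²2p¹.
Approximate IE_2 values (kJ/mol): S 2252, P 1907, C 2353.
So the second ionization energies run P < S < C.

P < S < C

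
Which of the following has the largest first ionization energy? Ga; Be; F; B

F

Be is in period 2, group 2; B is in period 2, group 13; F is in period 2, group 17; Ga is in period 4, group 13.
Across a period the outer electron is held more tightly (higher IE₁); down a group it sits in a higher shell, more shielded, and comes off more easily.
Here both period and group differ, so the two effects have to be weighed against each other.
B > Ga: B sits above Ga in group 13, so the down-group effect alone puts B higher.
Be > B: this pair runs against the simple trend — see the exception note.
F > Be: both are in period 2; the period trend gives F the larger value.
Note the exception: Be has a higher first ionization energy than B, contrary to the simple trend — removing B's lone 2p electron is easier than breaking Be's filled 2s².
Approximate values (kJ/mol): Be 900, B 801, F 1681, Ga 579.
The largest first ionization energy among these belongs to F.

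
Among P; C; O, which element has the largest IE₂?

The second ionization energy removes an electron from the +1 ion. For each element: P⁺ still has 4 valence electrons; C⁺ still has 3 valence electrons; O⁺ still has 5 valence electrons.
All are still removing valence electrons, so compare the +1 ions as you would atoms: IE_2 generally rises across a period (higher Z_eff) and falls down a group (larger shell), subject to the usual subshell exceptions.
Valence configurations: P⁺ [Ne]3s²3p², C⁺ [He]2s²2p¹, O⁺ [He]2s²2p³.
Tabulated IE_2 (kJ/mol): P 1907, C 2353, O 3388.
Overall IE_2 order: P < C < O.

O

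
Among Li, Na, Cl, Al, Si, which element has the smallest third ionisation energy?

IE_3 is the cost of taking one more electron from the +2 cation: Li²⁺ is already 1 electron into the core; Na²⁺ is already 1 electron into the core; Cl²⁺ still has 5 valence electrons; Al²⁺ still has 1 valence electron; Si²⁺ still has 2 valence electrons.
Pulling an electron out of a noble-gas core costs far more than removing a remaining valence electron, so Na and Li sit at the high end of IE_3.
Valence configurations: Cl²⁺ [Ne]3s²3p³, Al²⁺ [Ne]3s¹, Si²⁺ [Ne]3s².
The numbers (kJ/mol): Li 11815, Na 6910, Cl 3822, Al 2745, Si 3232.
Hence IE_3: Al < Si < Cl < Na < Li.

Al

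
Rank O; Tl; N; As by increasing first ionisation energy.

Tl < As < O < N

N is in period 2, group 15; O is in period 2, group 16; As is in period 4, group 15; Tl is in period 6, group 13.
Across a period the outer electron is held more tightly (higher IE₁); down a group it sits in a higher shell, more shielded, and comes off more easily.
These span different periods and groups, so the two trends combine.
As > Tl: both effects reinforce here, so As is clearly the higher of the two.
O > As: relative to As, both the across-period and down-group shifts push O's first ionization energy up.
N > O: this pair runs against the simple trend — see the exception note.
Note the exception: N has a higher first ionization energy than O, contrary to the simple trend — pairing an electron in O's 2p⁴ costs repulsion energy, so O ionizes more easily than half-filled N (2p³).
Approximate values (kJ/mol): N 1402, O 1314, As 947, Tl 589.
So from lowest to highest: Tl < As < O < N.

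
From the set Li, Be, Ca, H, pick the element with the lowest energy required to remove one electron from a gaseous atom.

Li

IE₁ increases left→right with effective nuclear charge and decreases top→bottom as the valence shell moves farther out.
Neither a single period nor a single group — weigh both effects.
Ca > Li: the two effects oppose for this pair; the across-period effect wins (590 vs 520 kJ/mol).
Be > Ca: they share group 2; the group trend gives Be the larger value.
H > Be: period and group pull opposite ways; the down-group shift dominates (1312 vs 900 kJ/mol).
Tabulated first ionization energy (kJ/mol): H 1312, Li 520, Be 900, Ca 590.
The lowest energy required to remove one electron from a gaseous atom among these belongs to Li.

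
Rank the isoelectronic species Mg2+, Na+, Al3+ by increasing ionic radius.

All of these have 10 electrons, so size is governed by nuclear charge alone: the more protons, the stronger the pull on the same electron cloud, and the smaller the ion.
Nuclear charges: Al3+ (Z=13), Mg2+ (Z=12), Na+ (Z=11).
Smallest to largest: Al3+ < Mg2+ < Na+.

Al3+ < Mg2+ < Na+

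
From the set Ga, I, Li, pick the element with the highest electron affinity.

I

Li is in period 2, group 1; Ga is in period 4, group 13; I is in period 5, group 17.
Atoms with high Z_eff and room in the valence shell (especially the halogens) have the most exothermic electron affinities.
These span different periods and groups, so the two trends combine.
Li > Ga: the two effects oppose for this pair; the down-group effect wins (60 vs 29 kJ/mol).
I > Li: period and group pull opposite ways; the across-period shift dominates (295 vs 60 kJ/mol).
For reference (kJ/mol): Li 60, Ga 29, I 295.
The highest electron affinity among these belongs to I.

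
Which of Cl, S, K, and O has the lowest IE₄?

The fourth ionization energy removes an electron from the +3 ion. For each element: Cl³⁺ still has 4 valence electrons; S³⁺ still has 3 valence electrons; K³⁺ is already 2 electrons into the core; O³⁺ still has 3 valence electrons.
Usually core removal costs more than valence removal, but here the competition is close: a tightly held n=2 valence electron can cost more to remove than an n=3 core electron, so the actual values have to decide it.
Valence configurations: Cl³⁺ [Ne]3s²3p², S³⁺ [Ne]3s²3p¹, O³⁺ [He]2s²2p¹.
Tabulated IE_4 (kJ/mol): Cl 5159, S 4556, K 5877, O 7469.
Hence IE_4: S < Cl < K < O.

S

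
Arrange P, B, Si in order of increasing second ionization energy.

Si < P < B

IE_2 is the cost of taking one more electron from the +1 cation: P⁺ still has 4 valence electrons; B⁺ still has 2 valence electrons; Si⁺ still has 3 valence electrons.
All are still removing valence electrons, so compare the +1 ions as you would atoms: IE_2 generally rises across a period (higher Z_eff) and falls down a group (larger shell), subject to the usual subshell exceptions.
Valence configurations: P⁺ [Ne]3s²3p², B⁺ [He]2s², Si⁺ [Ne]3s²3p¹.
Approximate IE_2 values (kJ/mol): P 1907, B 2427, Si 1577.
Overall IE_2 order: Si < P < B.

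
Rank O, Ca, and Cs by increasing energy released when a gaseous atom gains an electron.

Atoms with high Z_eff and room in the valence shell (especially the halogens) have the most exothermic electron affinities.
Here both period and group differ, so the two effects have to be weighed against each other.
Cs > Ca: this pair runs against the simple trend — see the exception note.
O > Cs: both effects reinforce here, so O is clearly the higher of the two.
Note the exception: Cs has a higher electron affinity than Ca, contrary to the simple trend — adding an electron to Ca (ns²) has to open a new, higher-energy np subshell, which is unfavourable.
For reference (kJ/mol): O 141, Ca 2, Cs 46.
So from lowest to highest: Ca < Cs < O.

Ca < Cs < O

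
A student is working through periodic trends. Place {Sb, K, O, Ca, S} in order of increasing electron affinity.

Ca < K < Sb < O < S

O is in period 2, group 16; S is in period 3, group 16; K is in period 4, group 1; Ca is in period 4, group 2; Sb is in period 5, group 15.
Electron affinity generally becomes more exothermic across a period toward the halogens and less exothermic down a group.
Here both period and group differ, so the two effects have to be weighed against each other.
K > Ca: this pair runs against the simple trend — see the exception note.
Sb > K: period and group pull opposite ways; the across-period shift dominates (103 vs 48 kJ/mol).
O > Sb: relative to Sb, both the across-period and down-group shifts push O's electron affinity up.
S > O: this pair runs against the simple trend — see the exception note.
Note the exception: K has a higher electron affinity than Ca, contrary to the simple trend — adding an electron to Ca (ns²) has to open a new, higher-energy np subshell, which is unfavourable.
Note the exception: S has a higher electron affinity than O, contrary to the simple trend — the compact 2p subshell of O repels the added electron more than S's larger 3p does.
Approximate values (kJ/mol): O 141, S 200, K 48, Ca 2, Sb 103.
So from lowest to highest: Ca < K < Sb < O < S.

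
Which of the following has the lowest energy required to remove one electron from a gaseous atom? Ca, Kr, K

Removing the outermost electron gets harder across a period and easier down a group.
All lie in period 4, so first ionization energy increases left to right.
The lowest energy required to remove one electron from a gaseous atom among these belongs to K.

K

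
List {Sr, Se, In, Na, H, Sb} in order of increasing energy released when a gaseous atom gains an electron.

Sr < In < Na < H < Sb < Se

H is in period 1, group 1; Na is in period 3, group 1; Se is in period 4, group 16; Sr is in period 5, group 2; In is in period 5, group 13; Sb is in period 5, group 15.
Adding an electron releases more energy for atoms nearer the top right (short of the noble gases).
Here both period and group differ, so the two effects have to be weighed against each other.
In > Sr: In lies to the right of Sr in period 5, so the across-period effect alone puts In higher.
Na > In: period and group pull opposite ways; the down-group shift dominates (53 vs 29 kJ/mol).
H > Na: they share group 1; the group trend gives H the larger value.
Sb > H: period and group pull opposite ways; the across-period shift dominates (103 vs 73 kJ/mol).
Se > Sb: relative to Sb, both the across-period and down-group shifts push Se's electron affinity up.
For reference (kJ/mol): H 73, Na 53, Se 195, Sr 5, In 29, Sb 103.
So from lowest to highest: Sr < In < Na < H < Sb < Se.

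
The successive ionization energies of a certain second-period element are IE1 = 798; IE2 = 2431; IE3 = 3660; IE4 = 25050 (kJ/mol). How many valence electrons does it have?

3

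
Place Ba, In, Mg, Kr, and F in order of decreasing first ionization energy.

F is in period 2, group 17; Mg is in period 3, group 2; Kr is in period 4, group 18; In is in period 5, group 13; Ba is in period 6, group 2.
First ionization energy rises across a period (greater Z_eff holds electrons more tightly) and falls down a group (valence electrons are farther from the nucleus).
These span different periods and groups, so the two trends combine.
In > Ba: both effects reinforce here, so In is clearly the higher of the two.
Mg > In: the two effects oppose for this pair; the down-group effect wins (738 vs 558 kJ/mol).
Kr > Mg: the two effects oppose for this pair; the across-period effect wins (1351 vs 738 kJ/mol).
F > Kr: the two effects oppose for this pair; the down-group effect wins (1681 vs 1351 kJ/mol).
For reference (kJ/mol): F 1681, Mg 738, Kr 1351, In 558, Ba 503.
So from highest to lowest: F > Kr > Mg > In > Ba.

F > Kr > Mg > In > Ba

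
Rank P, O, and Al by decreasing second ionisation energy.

After 1 electron has been removed, what remains? P⁺ still has 4 valence electrons; O⁺ still has 5 valence electrons; Al⁺ still has 2 valence electrons.
All are still removing valence electrons, so compare the +1 ions as you would atoms: IE_2 generally rises across a period (higher Z_eff) and falls down a group (larger shell), subject to the usual subshell exceptions.
Valence configurations: P⁺ [Ne]3s²3p², O⁺ [He]2s²2p³, Al⁺ [Ne]3s².
The numbers (kJ/mol): P 1907, O 3388, Al 1817.
Putting it together, IE_2: Al < P < O.

O > P > Al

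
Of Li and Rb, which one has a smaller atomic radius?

Li

Li is in period 2, group 1; Rb is in period 5, group 1.
Radius decreases left→right (rising Z_eff, same n) and increases top→bottom (higher n).
All are in group 1, so atomic radius increases down the group.
So Li has the smaller atomic radius (Li < Rb).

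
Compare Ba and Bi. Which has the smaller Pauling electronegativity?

Ba is in period 6, group 2; Bi is in period 6, group 15.
Smaller atoms with higher effective nuclear charge are more electronegative.
All lie in period 6, so electronegativity increases left to right.
So Ba has the smaller Pauling electronegativity (Ba < Bi).

Ba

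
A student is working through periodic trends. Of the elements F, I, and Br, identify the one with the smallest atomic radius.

F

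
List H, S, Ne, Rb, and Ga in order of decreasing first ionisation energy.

Across a period the outer electron is held more tightly (higher IE₁); down a group it sits in a higher shell, more shielded, and comes off more easily.
Neither a single period nor a single group — weigh both effects.
Ga > Rb: both effects reinforce here, so Ga is clearly the higher of the two.
S > Ga: both effects reinforce here, so S is clearly the higher of the two.
H > S: the two effects oppose for this pair; the down-group effect wins (1312 vs 1000 kJ/mol).
Ne > H: the two effects oppose for this pair; the across-period effect wins (2081 vs 1312 kJ/mol).
Approximate values (kJ/mol): H 1312, Ne 2081, S 1000, Ga 579, Rb 403.
So from highest to lowest: Ne > H > S > Ga > Rb.

Ne, H, S, Ga, Rb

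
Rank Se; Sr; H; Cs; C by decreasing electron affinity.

H is in period 1, group 1; C is in period 2, group 14; Se is in period 4, group 16; Sr is in period 5, group 2; Cs is in period 6, group 1.
Electron affinity generally becomes more exothermic across a period toward the halogens and less exothermic down a group.
These span different periods and groups, so the two trends combine.
Cs > Sr: this pair runs against the simple trend — see the exception note.
H > Cs: H sits above Cs in group 1, so the down-group effect alone puts H higher.
C > H: period and group pull opposite ways; the across-period shift dominates (122 vs 73 kJ/mol).
Se > C: the two effects oppose for this pair; the across-period effect wins (195 vs 122 kJ/mol).
Note the exception: Cs has a higher electron affinity than Sr, contrary to the simple trend — adding an electron to Sr (ns²) has to open a new, higher-energy np subshell, which is unfavourable.
For reference (kJ/mol): H 73, C 122, Se 195, Sr 5, Cs 46.
So from highest to lowest: Se > C > H > Cs > Sr.

Se, C, H, Cs, Sr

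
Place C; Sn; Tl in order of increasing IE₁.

C is in period 2, group 14; Sn is in period 5, group 14; Tl is in period 6, group 13.
Removing the outermost electron gets harder across a period and easier down a group.
Here both period and group differ, so the two effects have to be weighed against each other.
Sn > Tl: both effects reinforce here, so Sn is clearly the higher of the two.
C > Sn: C sits above Sn in group 14, so the down-group effect alone puts C higher.
Approximate values (kJ/mol): C 1086, Sn 709, Tl 589.
So from lowest to highest: Tl < Sn < C.

Tl < Sn < C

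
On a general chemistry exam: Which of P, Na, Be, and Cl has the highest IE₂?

Consider each +1 ion: P⁺ still has 4 valence electrons; Na⁺ is the bare [Ne] core; Be⁺ still has 1 valence electron; Cl⁺ still has 6 valence electrons.
Pulling an electron out of a noble-gas core costs far more than removing a remaining valence electron, so Na sits at the high end of IE_2.
Valence configurations: P⁺ [Ne]3s²3p², Be⁺ [He]2s¹, Cl⁺ [Ne]3s²3p⁴.
The numbers (kJ/mol): P 1907, Na 4562, Be 1757, Cl 2298.
Putting it together, IE_2: Be < P < Cl < Na.

Na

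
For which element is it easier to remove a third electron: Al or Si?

Al

The third ionization energy removes an electron from the +2 ion. For each element: Al²⁺ still has 1 valence electron; Si²⁺ still has 2 valence electrons.
All are still removing valence electrons, so compare the +2 ions as you would atoms: IE_3 generally rises across a period (higher Z_eff) and falls down a group (larger shell), subject to the usual subshell exceptions.
Valence configurations: Al²⁺ [Ne]3s¹, Si²⁺ [Ne]3s².
Tabulated IE_3 (kJ/mol): Al 2745, Si 3232.
So the third ionization energies run Al < Si.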